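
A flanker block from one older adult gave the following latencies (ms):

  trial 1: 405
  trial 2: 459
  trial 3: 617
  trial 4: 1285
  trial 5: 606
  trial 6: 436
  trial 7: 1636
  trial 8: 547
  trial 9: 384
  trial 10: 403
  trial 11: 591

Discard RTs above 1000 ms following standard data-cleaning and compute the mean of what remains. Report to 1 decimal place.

494.2 ms

Excluded: 1285, 1636
Retained (n=9): Σ = 4448
Mean = 4448/9 = 494.2222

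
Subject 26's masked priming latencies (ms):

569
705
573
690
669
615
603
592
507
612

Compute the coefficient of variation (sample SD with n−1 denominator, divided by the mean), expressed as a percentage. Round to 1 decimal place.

n = 10, Σ = 6135, M = 613.5000
Σ(x−M)² = 32844.500; s = √(32844.500/9) = 60.4102
CV = 60.4102 / 613.5000 = 0.09847 = 9.847%

9.8%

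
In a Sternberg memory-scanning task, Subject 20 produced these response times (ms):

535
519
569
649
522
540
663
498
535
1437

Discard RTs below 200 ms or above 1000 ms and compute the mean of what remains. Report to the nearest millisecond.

Excluded: 1437
Retained (n=9): Σ = 5030
Mean = 5030/9 = 558.8889

559 ms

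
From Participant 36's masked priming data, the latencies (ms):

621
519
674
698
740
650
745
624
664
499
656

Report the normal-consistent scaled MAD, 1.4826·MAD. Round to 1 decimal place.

Sorted: 499, 519, 621, 624, 650, 656, 664, 674, 698, 740, 745 → median = 656
|x − 656| sorted: 0, 6, 8, 18, 32, 35, 42, 84, 89, 137, 157 → MAD = 35
Robust SD ≈ 1.4826 × 35 = 51.891

51.9 ms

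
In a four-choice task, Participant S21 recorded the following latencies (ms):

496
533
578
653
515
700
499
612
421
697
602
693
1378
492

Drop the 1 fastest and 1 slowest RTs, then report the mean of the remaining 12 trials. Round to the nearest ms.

Sorted: 421, 492, 496, 499, 515, 533, 578, 602, 612, 653, 693, 697, 700, 1378
Drop lowest 1 (421) and highest 1 (1378)
Remaining (n=12): Σ = 7070, mean = 7070/12 = 589.167

589 ms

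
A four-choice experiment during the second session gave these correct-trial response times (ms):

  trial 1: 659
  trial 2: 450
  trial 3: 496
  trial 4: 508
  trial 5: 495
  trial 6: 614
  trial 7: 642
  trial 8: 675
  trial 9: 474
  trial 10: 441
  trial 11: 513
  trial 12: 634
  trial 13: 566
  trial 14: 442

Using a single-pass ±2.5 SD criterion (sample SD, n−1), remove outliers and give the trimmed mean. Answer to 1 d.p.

543.5 ms

n = 14, ΣRT = 7609, M = 543.500
Σ(x−M)² = 95181.50; s = √(95181.50/13) = 85.567
Cutoffs: 543.500 ± 2.5·85.567 → [329.6, 757.4]
No RTs fall outside the cutoffs; all 14 retained. Mean = 7609/14 = 543.500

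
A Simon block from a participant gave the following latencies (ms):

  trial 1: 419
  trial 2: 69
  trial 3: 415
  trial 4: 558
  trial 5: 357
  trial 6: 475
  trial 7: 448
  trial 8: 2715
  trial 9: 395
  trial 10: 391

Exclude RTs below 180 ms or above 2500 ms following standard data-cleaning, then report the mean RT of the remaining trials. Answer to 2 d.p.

Excluded: 69, 2715
Retained (n=8): Σ = 3458
Mean = 3458/8 = 432.2500

432.25 ms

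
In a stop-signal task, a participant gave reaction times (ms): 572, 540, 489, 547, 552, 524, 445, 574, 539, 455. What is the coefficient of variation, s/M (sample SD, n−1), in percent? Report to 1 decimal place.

8.7%

n = 10, Σ = 5237, M = 523.7000
Σ(x−M)² = 18824.100; s = √(18824.100/9) = 45.7336
CV = 45.7336 / 523.7000 = 0.08733 = 8.733%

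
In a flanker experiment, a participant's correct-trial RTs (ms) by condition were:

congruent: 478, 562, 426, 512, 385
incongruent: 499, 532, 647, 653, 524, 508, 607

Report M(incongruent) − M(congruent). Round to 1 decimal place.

M(congruent) = 2363/5 = 472.600
M(incongruent) = 3970/7 = 567.143
Difference = 567.143 − 472.600 = 94.543 ms

94.5 ms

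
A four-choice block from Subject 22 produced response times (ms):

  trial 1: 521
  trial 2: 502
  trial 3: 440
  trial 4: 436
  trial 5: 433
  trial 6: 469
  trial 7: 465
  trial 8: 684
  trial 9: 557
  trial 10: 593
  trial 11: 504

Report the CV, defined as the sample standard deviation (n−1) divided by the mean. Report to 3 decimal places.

0.152

n = 11, Σ = 5604, M = 509.4545
Σ(x−M)² = 59602.727; s = √(59602.727/10) = 77.2028
CV = 77.2028 / 509.4545 = 0.15154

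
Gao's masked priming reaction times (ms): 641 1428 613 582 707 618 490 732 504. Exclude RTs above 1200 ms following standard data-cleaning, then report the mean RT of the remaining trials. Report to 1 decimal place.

610.9 ms

Excluded: 1428
Retained (n=8): Σ = 4887
Mean = 4887/8 = 610.8750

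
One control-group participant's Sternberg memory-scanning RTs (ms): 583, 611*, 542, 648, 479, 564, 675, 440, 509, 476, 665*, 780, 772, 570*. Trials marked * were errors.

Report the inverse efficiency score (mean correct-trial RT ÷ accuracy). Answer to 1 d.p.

748.4 ms

Correct trials (n=11): 583, 542, 648, 479, 564, 675, 440, 509, 476, 780, 772
Mean correct RT = 6468/11 = 588.0000 ms
Proportion correct = 11/14
IES = 588.0000 / (11/14) = 748.364 ms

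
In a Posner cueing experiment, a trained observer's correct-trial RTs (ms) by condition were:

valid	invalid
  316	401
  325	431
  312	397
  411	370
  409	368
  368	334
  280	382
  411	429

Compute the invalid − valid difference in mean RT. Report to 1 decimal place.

M(valid) = 2832/8 = 354.000
M(invalid) = 3112/8 = 389.000
Difference = 389.000 − 354.000 = 35.000 ms

35.0 ms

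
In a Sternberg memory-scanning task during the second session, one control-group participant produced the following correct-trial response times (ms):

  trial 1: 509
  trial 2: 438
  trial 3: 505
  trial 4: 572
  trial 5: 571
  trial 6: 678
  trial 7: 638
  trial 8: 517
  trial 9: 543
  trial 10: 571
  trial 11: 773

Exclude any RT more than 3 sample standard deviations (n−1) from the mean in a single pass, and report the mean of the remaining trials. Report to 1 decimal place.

574.1 ms

n = 11, ΣRT = 6315, M = 574.091
Σ(x−M)² = 86226.91; s = √(86226.91/10) = 92.858
Cutoffs: 574.091 ± 3·92.858 → [295.5, 852.7]
No RTs fall outside the cutoffs; all 11 retained. Mean = 6315/11 = 574.091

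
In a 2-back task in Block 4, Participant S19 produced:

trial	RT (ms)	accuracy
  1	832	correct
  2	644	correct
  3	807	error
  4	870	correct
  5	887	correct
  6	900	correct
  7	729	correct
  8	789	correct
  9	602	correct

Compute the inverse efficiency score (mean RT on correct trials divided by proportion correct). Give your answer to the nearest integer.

Correct trials (n=8): 832, 644, 870, 887, 900, 729, 789, 602
Mean correct RT = 6253/8 = 781.6250 ms
Proportion correct = 8/9
IES = 781.6250 / (8/9) = 879.328 ms

879 ms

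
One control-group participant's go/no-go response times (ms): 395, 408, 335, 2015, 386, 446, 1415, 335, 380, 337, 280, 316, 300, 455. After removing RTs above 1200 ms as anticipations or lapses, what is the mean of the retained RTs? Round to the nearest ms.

364 ms

Excluded: 1415, 2015
Retained (n=12): Σ = 4373
Mean = 4373/12 = 364.4167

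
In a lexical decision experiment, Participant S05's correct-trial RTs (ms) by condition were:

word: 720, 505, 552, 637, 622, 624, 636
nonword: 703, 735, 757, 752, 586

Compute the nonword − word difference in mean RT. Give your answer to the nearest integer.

93 ms

M(word) = 4296/7 = 613.714
M(nonword) = 3533/5 = 706.600
Difference = 706.600 − 613.714 = 92.886 ms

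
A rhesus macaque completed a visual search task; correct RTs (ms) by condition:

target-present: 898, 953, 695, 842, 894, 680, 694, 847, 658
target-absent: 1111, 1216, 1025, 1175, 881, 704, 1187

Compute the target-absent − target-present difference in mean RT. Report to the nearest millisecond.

M(target-present) = 7161/9 = 795.667
M(target-absent) = 7299/7 = 1042.714
Difference = 1042.714 − 795.667 = 247.048 ms

247 ms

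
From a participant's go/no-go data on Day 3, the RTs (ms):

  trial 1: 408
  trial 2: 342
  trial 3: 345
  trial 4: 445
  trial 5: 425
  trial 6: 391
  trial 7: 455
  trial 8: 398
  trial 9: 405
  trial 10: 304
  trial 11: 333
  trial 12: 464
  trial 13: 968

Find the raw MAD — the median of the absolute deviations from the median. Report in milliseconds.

Sorted: 304, 333, 342, 345, 391, 398, 405, 408, 425, 445, 455, 464, 968 → median = 405
|x − 405|: 3, 63, 60, 40, 20, 14, 50, 7, 0, 101, 72, 59, 563
Sorted deviations: 0, 3, 7, 14, 20, 40, 50, 59, 60, 63, 72, 101, 563 → MAD = 50

50 ms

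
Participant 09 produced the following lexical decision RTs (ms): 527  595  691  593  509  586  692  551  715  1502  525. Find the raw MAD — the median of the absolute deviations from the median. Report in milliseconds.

Sorted: 509, 525, 527, 551, 586, 593, 595, 691, 692, 715, 1502 → median = 593
|x − 593|: 66, 2, 98, 0, 84, 7, 99, 42, 122, 909, 68
Sorted deviations: 0, 2, 7, 42, 66, 68, 84, 98, 99, 122, 909 → MAD = 68

68 ms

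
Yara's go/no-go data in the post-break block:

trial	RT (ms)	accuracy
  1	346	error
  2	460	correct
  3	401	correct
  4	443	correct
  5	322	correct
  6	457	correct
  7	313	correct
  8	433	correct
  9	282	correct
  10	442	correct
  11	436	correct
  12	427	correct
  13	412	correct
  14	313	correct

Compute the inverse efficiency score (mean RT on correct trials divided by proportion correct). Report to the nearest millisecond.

Correct trials (n=13): 460, 401, 443, 322, 457, 313, 433, 282, 442, 436, 427, 412, 313
Mean correct RT = 5141/13 = 395.4615 ms
Proportion correct = 13/14
IES = 395.4615 / (13/14) = 425.882 ms

426 ms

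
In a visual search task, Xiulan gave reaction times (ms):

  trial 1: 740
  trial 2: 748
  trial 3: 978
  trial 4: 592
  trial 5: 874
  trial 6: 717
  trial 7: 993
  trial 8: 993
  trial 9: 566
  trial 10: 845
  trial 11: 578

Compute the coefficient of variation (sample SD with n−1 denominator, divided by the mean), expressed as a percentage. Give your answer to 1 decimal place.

n = 11, Σ = 8624, M = 784.0000
Σ(x−M)² = 271364.000; s = √(271364.000/10) = 164.7313
CV = 164.7313 / 784.0000 = 0.21012 = 21.012%

21.0%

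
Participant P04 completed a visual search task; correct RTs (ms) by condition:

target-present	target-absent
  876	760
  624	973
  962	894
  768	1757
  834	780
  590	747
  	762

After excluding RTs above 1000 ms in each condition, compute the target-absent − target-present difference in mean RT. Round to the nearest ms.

target-absent: exclude 1757
M(target-present) = 4654/6 = 775.667
M(target-absent) = 4916/6 = 819.333
Difference = 819.333 − 775.667 = 43.667 ms

44 ms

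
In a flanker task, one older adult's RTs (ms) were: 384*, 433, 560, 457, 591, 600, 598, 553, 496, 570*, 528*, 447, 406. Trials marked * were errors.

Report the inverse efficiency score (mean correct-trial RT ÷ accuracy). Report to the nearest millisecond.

668 ms

Correct trials (n=10): 433, 560, 457, 591, 600, 598, 553, 496, 447, 406
Mean correct RT = 5141/10 = 514.1000 ms
Proportion correct = 10/13
IES = 514.1000 / (10/13) = 668.330 ms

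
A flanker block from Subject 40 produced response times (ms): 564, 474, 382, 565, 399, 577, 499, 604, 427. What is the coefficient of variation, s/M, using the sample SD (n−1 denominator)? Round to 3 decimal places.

n = 9, Σ = 4491, M = 499.0000
Σ(x−M)² = 55188.000; s = √(55188.000/8) = 83.0572
CV = 83.0572 / 499.0000 = 0.16645

0.166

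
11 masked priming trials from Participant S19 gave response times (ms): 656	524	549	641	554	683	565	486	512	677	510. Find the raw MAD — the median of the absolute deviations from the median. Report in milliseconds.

44 ms

Sorted: 486, 510, 512, 524, 549, 554, 565, 641, 656, 677, 683 → median = 554
|x − 554|: 102, 30, 5, 87, 0, 129, 11, 68, 42, 123, 44
Sorted deviations: 0, 5, 11, 30, 42, 44, 68, 87, 102, 123, 129 → MAD = 44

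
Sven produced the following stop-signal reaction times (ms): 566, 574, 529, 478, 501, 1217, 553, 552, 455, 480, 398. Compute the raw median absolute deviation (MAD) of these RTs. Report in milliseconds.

Sorted: 398, 455, 478, 480, 501, 529, 552, 553, 566, 574, 1217 → median = 529
|x − 529|: 37, 45, 0, 51, 28, 688, 24, 23, 74, 49, 131
Sorted deviations: 0, 23, 24, 28, 37, 45, 49, 51, 74, 131, 688 → MAD = 45

45 ms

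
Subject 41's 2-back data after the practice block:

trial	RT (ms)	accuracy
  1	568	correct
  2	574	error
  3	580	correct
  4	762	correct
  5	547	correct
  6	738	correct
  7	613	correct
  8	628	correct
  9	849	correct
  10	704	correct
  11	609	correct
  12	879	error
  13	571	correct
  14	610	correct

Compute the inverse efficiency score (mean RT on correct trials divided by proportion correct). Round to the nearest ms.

756 ms

Correct trials (n=12): 568, 580, 762, 547, 738, 613, 628, 849, 704, 609, 571, 610
Mean correct RT = 7779/12 = 648.2500 ms
Proportion correct = 12/14
IES = 648.2500 / (12/14) = 756.292 ms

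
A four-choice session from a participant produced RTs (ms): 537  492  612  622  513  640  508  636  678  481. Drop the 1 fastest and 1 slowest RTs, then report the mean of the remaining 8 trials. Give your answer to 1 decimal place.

Sorted: 481, 492, 508, 513, 537, 612, 622, 636, 640, 678
Drop lowest 1 (481) and highest 1 (678)
Remaining (n=8): Σ = 4560, mean = 4560/8 = 570.000

570.0 ms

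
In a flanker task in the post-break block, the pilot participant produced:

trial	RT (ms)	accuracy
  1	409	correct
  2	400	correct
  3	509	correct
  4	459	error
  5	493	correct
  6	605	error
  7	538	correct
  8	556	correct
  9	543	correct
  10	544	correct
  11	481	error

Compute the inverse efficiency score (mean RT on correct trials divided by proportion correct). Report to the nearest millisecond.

686 ms

Correct trials (n=8): 409, 400, 509, 493, 538, 556, 543, 544
Mean correct RT = 3992/8 = 499.0000 ms
Proportion correct = 8/11
IES = 499.0000 / (8/11) = 686.125 ms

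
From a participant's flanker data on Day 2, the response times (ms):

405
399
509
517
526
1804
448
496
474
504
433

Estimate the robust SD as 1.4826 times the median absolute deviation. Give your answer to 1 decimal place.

Sorted: 399, 405, 433, 448, 474, 496, 504, 509, 517, 526, 1804 → median = 496
|x − 496| sorted: 0, 8, 13, 21, 22, 30, 48, 63, 91, 97, 1308 → MAD = 30
Robust SD ≈ 1.4826 × 30 = 44.478

44.5 ms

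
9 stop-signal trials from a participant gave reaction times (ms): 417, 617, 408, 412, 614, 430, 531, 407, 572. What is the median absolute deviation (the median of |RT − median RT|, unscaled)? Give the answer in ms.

Sorted: 407, 408, 412, 417, 430, 531, 572, 614, 617 → median = 430
|x − 430|: 13, 187, 22, 18, 184, 0, 101, 23, 142
Sorted deviations: 0, 13, 18, 22, 23, 101, 142, 184, 187 → MAD = 23

23 ms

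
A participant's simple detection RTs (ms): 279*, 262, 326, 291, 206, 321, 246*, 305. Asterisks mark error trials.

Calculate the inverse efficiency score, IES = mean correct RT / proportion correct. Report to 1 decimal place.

Correct trials (n=6): 262, 326, 291, 206, 321, 305
Mean correct RT = 1711/6 = 285.1667 ms
Proportion correct = 6/8
IES = 285.1667 / (6/8) = 380.222 ms

380.2 ms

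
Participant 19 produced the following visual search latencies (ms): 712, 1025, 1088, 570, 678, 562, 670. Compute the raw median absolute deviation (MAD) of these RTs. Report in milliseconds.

108 ms

Sorted: 562, 570, 670, 678, 712, 1025, 1088 → median = 678
|x − 678|: 34, 347, 410, 108, 0, 116, 8
Sorted deviations: 0, 8, 34, 108, 116, 347, 410 → MAD = 108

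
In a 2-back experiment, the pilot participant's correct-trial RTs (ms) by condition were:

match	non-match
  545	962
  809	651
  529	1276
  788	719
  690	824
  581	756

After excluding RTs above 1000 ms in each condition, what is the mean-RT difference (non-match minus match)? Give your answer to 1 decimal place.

125.4 ms

non-match: exclude 1276
M(match) = 3942/6 = 657.000
M(non-match) = 3912/5 = 782.400
Difference = 782.400 − 657.000 = 125.400 ms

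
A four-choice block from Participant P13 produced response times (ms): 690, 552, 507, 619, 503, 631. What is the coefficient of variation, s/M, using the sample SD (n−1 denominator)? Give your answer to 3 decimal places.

n = 6, Σ = 3502, M = 583.6667
Σ(x−M)² = 28183.333; s = √(28183.333/5) = 75.0777
CV = 75.0777 / 583.6667 = 0.12863

0.129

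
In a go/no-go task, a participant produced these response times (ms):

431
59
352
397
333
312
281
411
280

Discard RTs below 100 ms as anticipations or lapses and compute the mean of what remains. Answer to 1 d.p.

Excluded: 59
Retained (n=8): Σ = 2797
Mean = 2797/8 = 349.6250

349.6 ms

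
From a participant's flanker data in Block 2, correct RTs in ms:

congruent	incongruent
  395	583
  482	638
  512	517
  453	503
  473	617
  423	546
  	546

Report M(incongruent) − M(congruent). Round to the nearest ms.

108 ms

M(congruent) = 2738/6 = 456.333
M(incongruent) = 3950/7 = 564.286
Difference = 564.286 − 456.333 = 107.952 ms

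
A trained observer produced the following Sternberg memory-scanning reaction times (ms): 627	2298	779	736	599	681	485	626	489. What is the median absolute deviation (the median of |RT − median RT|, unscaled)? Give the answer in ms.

109 ms

Sorted: 485, 489, 599, 626, 627, 681, 736, 779, 2298 → median = 627
|x − 627|: 0, 1671, 152, 109, 28, 54, 142, 1, 138
Sorted deviations: 0, 1, 28, 54, 109, 138, 142, 152, 1671 → MAD = 109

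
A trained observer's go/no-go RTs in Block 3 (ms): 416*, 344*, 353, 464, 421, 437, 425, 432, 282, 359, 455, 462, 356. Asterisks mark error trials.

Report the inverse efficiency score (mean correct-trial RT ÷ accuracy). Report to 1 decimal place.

Correct trials (n=11): 353, 464, 421, 437, 425, 432, 282, 359, 455, 462, 356
Mean correct RT = 4446/11 = 404.1818 ms
Proportion correct = 11/13
IES = 404.1818 / (11/13) = 477.669 ms

477.7 ms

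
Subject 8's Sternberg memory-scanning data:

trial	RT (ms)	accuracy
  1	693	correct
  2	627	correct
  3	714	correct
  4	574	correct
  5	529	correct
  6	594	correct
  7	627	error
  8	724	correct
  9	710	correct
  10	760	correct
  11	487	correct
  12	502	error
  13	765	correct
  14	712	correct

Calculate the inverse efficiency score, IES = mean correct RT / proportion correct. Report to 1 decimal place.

Correct trials (n=12): 693, 627, 714, 574, 529, 594, 724, 710, 760, 487, 765, 712
Mean correct RT = 7889/12 = 657.4167 ms
Proportion correct = 12/14
IES = 657.4167 / (12/14) = 766.986 ms

767.0 ms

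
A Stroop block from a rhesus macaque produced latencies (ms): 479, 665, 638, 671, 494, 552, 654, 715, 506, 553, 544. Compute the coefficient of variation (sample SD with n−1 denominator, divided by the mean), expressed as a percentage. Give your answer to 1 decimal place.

14.0%

n = 11, Σ = 6471, M = 588.2727
Σ(x−M)² = 67700.182; s = √(67700.182/10) = 82.2801
CV = 82.2801 / 588.2727 = 0.13987 = 13.987%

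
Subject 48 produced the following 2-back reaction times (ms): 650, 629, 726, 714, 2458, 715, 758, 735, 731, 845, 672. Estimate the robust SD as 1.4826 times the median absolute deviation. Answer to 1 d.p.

47.4 ms

Sorted: 629, 650, 672, 714, 715, 726, 731, 735, 758, 845, 2458 → median = 726
|x − 726| sorted: 0, 5, 9, 11, 12, 32, 54, 76, 97, 119, 1732 → MAD = 32
Robust SD ≈ 1.4826 × 32 = 47.443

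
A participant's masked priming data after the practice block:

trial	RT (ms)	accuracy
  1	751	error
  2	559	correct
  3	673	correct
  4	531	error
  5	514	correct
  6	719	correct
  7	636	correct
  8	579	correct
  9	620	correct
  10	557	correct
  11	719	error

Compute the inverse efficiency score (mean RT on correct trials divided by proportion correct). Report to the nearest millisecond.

835 ms

Correct trials (n=8): 559, 673, 514, 719, 636, 579, 620, 557
Mean correct RT = 4857/8 = 607.1250 ms
Proportion correct = 8/11
IES = 607.1250 / (8/11) = 834.797 ms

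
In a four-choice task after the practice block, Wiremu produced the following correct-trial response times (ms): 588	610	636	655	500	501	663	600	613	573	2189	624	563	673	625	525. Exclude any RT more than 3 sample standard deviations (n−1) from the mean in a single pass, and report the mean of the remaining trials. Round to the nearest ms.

n = 16, ΣRT = 11138, M = 696.125
Σ(x−M)² = 2419837.75; s = √(2419837.75/15) = 401.650
Cutoffs: 696.125 ± 3·401.650 → [-508.8, 1901.1]
Outside: 2189 → excluded.
Retained (n=15): Σ = 8949, mean = 8949/15 = 596.600

597 ms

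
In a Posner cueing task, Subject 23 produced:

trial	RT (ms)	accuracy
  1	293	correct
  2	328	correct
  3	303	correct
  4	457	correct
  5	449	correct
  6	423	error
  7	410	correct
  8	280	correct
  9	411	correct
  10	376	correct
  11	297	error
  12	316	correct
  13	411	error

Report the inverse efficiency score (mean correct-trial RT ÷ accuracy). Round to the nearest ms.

Correct trials (n=10): 293, 328, 303, 457, 449, 410, 280, 411, 376, 316
Mean correct RT = 3623/10 = 362.3000 ms
Proportion correct = 10/13
IES = 362.3000 / (10/13) = 470.990 ms

471 ms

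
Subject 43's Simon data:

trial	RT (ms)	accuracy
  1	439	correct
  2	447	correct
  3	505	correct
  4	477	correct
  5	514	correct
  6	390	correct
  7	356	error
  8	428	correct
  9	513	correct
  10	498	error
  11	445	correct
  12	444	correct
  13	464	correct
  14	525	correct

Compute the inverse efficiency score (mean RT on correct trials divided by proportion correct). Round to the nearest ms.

Correct trials (n=12): 439, 447, 505, 477, 514, 390, 428, 513, 445, 444, 464, 525
Mean correct RT = 5591/12 = 465.9167 ms
Proportion correct = 12/14
IES = 465.9167 / (12/14) = 543.569 ms

544 ms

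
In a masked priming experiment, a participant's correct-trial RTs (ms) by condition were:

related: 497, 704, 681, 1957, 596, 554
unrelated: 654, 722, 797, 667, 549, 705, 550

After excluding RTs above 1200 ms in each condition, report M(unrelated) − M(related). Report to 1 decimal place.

57.0 ms

related: exclude 1957
M(related) = 3032/5 = 606.400
M(unrelated) = 4644/7 = 663.429
Difference = 663.429 − 606.400 = 57.029 ms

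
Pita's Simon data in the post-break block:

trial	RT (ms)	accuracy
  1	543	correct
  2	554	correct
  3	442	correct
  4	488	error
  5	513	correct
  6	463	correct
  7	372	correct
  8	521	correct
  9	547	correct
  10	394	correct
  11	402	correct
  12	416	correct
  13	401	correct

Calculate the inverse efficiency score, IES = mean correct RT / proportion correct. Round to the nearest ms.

Correct trials (n=12): 543, 554, 442, 513, 463, 372, 521, 547, 394, 402, 416, 401
Mean correct RT = 5568/12 = 464.0000 ms
Proportion correct = 12/13
IES = 464.0000 / (12/13) = 502.667 ms

503 ms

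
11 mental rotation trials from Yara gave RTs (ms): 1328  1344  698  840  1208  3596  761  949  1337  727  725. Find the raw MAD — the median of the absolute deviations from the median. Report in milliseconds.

Sorted: 698, 725, 727, 761, 840, 949, 1208, 1328, 1337, 1344, 3596 → median = 949
|x − 949|: 379, 395, 251, 109, 259, 2647, 188, 0, 388, 222, 224
Sorted deviations: 0, 109, 188, 222, 224, 251, 259, 379, 388, 395, 2647 → MAD = 251

251 ms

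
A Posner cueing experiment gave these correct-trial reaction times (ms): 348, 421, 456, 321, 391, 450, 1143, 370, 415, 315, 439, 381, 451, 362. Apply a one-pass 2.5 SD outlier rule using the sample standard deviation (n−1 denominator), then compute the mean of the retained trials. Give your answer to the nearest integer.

n = 14, ΣRT = 6263, M = 447.357
Σ(x−M)² = 550031.21; s = √(550031.21/13) = 205.694
Cutoffs: 447.357 ± 2.5·205.694 → [-66.9, 961.6]
Outside: 1143 → excluded.
Retained (n=13): Σ = 5120, mean = 5120/13 = 393.846

394 ms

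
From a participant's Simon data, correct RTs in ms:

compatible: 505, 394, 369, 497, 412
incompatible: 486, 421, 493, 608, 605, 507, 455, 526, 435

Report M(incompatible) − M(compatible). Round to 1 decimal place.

68.6 ms

M(compatible) = 2177/5 = 435.400
M(incompatible) = 4536/9 = 504.000
Difference = 504.000 − 435.400 = 68.600 ms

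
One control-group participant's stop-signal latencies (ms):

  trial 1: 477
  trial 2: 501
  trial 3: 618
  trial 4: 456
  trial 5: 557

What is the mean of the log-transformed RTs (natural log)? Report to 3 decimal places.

6.251

ln(RT): 6.1675, 6.2166, 6.4265, 6.1225, 6.3226
Σ ln(RT) = 31.2557
Mean = 31.2557/5 = 6.25113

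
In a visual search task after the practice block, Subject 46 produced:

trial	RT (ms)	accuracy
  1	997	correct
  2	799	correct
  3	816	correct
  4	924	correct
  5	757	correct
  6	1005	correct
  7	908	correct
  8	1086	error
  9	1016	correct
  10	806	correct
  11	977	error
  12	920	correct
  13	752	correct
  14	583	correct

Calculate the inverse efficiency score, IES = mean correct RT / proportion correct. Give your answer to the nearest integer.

1000 ms

Correct trials (n=12): 997, 799, 816, 924, 757, 1005, 908, 1016, 806, 920, 752, 583
Mean correct RT = 10283/12 = 856.9167 ms
Proportion correct = 12/14
IES = 856.9167 / (12/14) = 999.736 ms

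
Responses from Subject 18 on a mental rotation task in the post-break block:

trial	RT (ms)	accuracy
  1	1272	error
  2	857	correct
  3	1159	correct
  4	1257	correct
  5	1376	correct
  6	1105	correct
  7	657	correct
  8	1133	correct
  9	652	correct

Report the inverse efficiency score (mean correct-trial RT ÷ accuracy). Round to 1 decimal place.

Correct trials (n=8): 857, 1159, 1257, 1376, 1105, 657, 1133, 652
Mean correct RT = 8196/8 = 1024.5000 ms
Proportion correct = 8/9
IES = 1024.5000 / (8/9) = 1152.562 ms

1152.6 ms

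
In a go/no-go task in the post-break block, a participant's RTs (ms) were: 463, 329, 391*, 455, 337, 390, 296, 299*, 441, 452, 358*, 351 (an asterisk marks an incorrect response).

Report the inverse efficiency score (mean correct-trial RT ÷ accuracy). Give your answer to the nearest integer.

Correct trials (n=9): 463, 329, 455, 337, 390, 296, 441, 452, 351
Mean correct RT = 3514/9 = 390.4444 ms
Proportion correct = 9/12
IES = 390.4444 / (9/12) = 520.593 ms

521 ms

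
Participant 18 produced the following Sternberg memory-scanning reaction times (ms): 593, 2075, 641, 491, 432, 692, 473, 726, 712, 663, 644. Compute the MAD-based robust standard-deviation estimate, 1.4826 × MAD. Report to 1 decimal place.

Sorted: 432, 473, 491, 593, 641, 644, 663, 692, 712, 726, 2075 → median = 644
|x − 644| sorted: 0, 3, 19, 48, 51, 68, 82, 153, 171, 212, 1431 → MAD = 68
Robust SD ≈ 1.4826 × 68 = 100.817

100.8 ms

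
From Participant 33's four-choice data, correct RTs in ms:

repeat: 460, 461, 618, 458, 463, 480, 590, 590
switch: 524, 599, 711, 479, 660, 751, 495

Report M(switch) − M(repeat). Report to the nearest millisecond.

M(repeat) = 4120/8 = 515.000
M(switch) = 4219/7 = 602.714
Difference = 602.714 − 515.000 = 87.714 ms

88 ms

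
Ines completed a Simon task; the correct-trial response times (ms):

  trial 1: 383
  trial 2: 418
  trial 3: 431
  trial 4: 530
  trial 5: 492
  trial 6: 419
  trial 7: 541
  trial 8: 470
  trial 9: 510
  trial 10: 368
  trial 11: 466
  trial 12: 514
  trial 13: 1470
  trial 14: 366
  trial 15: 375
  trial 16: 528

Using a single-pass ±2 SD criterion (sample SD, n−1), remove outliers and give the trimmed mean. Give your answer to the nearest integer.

n = 16, ΣRT = 8281, M = 517.562
Σ(x−M)² = 1024485.94; s = √(1024485.94/15) = 261.341
Cutoffs: 517.562 ± 2·261.341 → [-5.1, 1040.2]
Outside: 1470 → excluded.
Retained (n=15): Σ = 6811, mean = 6811/15 = 454.067

454 ms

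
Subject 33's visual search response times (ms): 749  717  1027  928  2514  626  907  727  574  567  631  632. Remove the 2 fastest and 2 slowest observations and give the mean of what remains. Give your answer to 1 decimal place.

739.6 ms

Sorted: 567, 574, 626, 631, 632, 717, 727, 749, 907, 928, 1027, 2514
Drop lowest 2 (567, 574) and highest 2 (1027, 2514)
Remaining (n=8): Σ = 5917, mean = 5917/8 = 739.625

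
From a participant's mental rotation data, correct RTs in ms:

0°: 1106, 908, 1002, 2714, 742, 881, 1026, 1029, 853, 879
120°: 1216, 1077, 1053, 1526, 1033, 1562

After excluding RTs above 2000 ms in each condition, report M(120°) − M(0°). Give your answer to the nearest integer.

308 ms

0°: exclude 2714
M(0°) = 8426/9 = 936.222
M(120°) = 7467/6 = 1244.500
Difference = 1244.500 − 936.222 = 308.278 ms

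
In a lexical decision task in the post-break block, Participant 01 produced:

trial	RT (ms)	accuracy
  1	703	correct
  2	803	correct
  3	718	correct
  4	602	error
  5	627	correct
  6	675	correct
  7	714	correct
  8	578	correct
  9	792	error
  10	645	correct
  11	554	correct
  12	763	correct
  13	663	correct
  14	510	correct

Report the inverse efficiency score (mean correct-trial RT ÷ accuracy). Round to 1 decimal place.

773.2 ms

Correct trials (n=12): 703, 803, 718, 627, 675, 714, 578, 645, 554, 763, 663, 510
Mean correct RT = 7953/12 = 662.7500 ms
Proportion correct = 12/14
IES = 662.7500 / (12/14) = 773.208 ms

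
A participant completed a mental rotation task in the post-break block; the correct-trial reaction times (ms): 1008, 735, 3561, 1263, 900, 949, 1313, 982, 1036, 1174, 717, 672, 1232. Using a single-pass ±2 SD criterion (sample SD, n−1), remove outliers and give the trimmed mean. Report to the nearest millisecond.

998 ms

n = 13, ΣRT = 15542, M = 1195.538
Σ(x−M)² = 6585083.23; s = √(6585083.23/12) = 740.781
Cutoffs: 1195.538 ± 2·740.781 → [-286.0, 2677.1]
Outside: 3561 → excluded.
Retained (n=12): Σ = 11981, mean = 11981/12 = 998.417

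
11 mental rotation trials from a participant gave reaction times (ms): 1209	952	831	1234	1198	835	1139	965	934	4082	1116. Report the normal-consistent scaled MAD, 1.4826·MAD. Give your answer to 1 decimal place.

223.9 ms

Sorted: 831, 835, 934, 952, 965, 1116, 1139, 1198, 1209, 1234, 4082 → median = 1116
|x − 1116| sorted: 0, 23, 82, 93, 118, 151, 164, 182, 281, 285, 2966 → MAD = 151
Robust SD ≈ 1.4826 × 151 = 223.873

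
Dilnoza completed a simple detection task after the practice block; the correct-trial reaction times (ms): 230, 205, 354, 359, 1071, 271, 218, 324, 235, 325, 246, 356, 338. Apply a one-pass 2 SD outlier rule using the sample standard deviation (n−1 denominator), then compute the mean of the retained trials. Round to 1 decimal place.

n = 13, ΣRT = 4532, M = 348.615
Σ(x−M)² = 604525.08; s = √(604525.08/12) = 224.448
Cutoffs: 348.615 ± 2·224.448 → [-100.3, 797.5]
Outside: 1071 → excluded.
Retained (n=12): Σ = 3461, mean = 3461/12 = 288.417

288.4 ms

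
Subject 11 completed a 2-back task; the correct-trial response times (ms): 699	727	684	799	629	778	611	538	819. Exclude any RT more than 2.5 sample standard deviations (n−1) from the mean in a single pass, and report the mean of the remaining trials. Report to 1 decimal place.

698.2 ms

n = 9, ΣRT = 6284, M = 698.222
Σ(x−M)² = 70209.56; s = √(70209.56/8) = 93.681
Cutoffs: 698.222 ± 2.5·93.681 → [464.0, 932.4]
No RTs fall outside the cutoffs; all 9 retained. Mean = 6284/9 = 698.222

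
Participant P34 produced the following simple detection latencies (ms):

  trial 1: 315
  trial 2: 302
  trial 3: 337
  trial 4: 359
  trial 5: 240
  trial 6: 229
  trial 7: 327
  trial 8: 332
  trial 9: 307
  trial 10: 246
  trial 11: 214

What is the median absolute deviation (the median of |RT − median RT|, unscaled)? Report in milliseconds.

30 ms

Sorted: 214, 229, 240, 246, 302, 307, 315, 327, 332, 337, 359 → median = 307
|x − 307|: 8, 5, 30, 52, 67, 78, 20, 25, 0, 61, 93
Sorted deviations: 0, 5, 8, 20, 25, 30, 52, 61, 67, 78, 93 → MAD = 30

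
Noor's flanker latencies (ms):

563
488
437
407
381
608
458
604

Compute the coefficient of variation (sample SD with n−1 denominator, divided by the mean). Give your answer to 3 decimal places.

0.179

n = 8, Σ = 3946, M = 493.2500
Σ(x−M)² = 54771.500; s = √(54771.500/7) = 88.4562
CV = 88.4562 / 493.2500 = 0.17933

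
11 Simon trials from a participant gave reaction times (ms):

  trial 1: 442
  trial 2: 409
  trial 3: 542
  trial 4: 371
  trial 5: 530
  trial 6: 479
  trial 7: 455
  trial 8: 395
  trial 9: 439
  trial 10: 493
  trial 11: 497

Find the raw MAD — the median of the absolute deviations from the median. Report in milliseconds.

Sorted: 371, 395, 409, 439, 442, 455, 479, 493, 497, 530, 542 → median = 455
|x − 455|: 13, 46, 87, 84, 75, 24, 0, 60, 16, 38, 42
Sorted deviations: 0, 13, 16, 24, 38, 42, 46, 60, 75, 84, 87 → MAD = 42

42 ms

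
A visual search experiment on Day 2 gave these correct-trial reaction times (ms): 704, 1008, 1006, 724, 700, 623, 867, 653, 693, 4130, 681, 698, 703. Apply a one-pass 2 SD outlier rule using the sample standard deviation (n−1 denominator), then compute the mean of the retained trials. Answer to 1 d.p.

n = 13, ΣRT = 13190, M = 1014.615
Σ(x−M)² = 10703665.08; s = √(10703665.08/12) = 944.443
Cutoffs: 1014.615 ± 2·944.443 → [-874.3, 2903.5]
Outside: 4130 → excluded.
Retained (n=12): Σ = 9060, mean = 9060/12 = 755.000

755.0 ms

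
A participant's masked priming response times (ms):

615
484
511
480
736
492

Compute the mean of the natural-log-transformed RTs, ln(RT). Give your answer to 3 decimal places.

ln(RT): 6.4216, 6.1821, 6.2364, 6.1738, 6.6012, 6.1985
Σ ln(RT) = 37.8136
Mean = 37.8136/6 = 6.30226

6.302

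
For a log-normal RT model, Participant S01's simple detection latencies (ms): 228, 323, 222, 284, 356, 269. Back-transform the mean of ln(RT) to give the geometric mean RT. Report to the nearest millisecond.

276 ms

ln(RT): 5.4293, 5.7777, 5.4027, 5.6490, 5.8749, 5.5947
Mean ln(RT) = 33.7283/6 = 5.62138
Geometric mean = exp(5.62138) = 276.27 ms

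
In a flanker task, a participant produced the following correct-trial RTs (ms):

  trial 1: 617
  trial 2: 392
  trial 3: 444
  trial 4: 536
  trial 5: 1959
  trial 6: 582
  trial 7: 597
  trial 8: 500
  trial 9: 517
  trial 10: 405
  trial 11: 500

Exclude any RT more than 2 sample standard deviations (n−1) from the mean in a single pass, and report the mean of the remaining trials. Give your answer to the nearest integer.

n = 11, ΣRT = 7049, M = 640.818
Σ(x−M)² = 1965785.64; s = √(1965785.64/10) = 443.372
Cutoffs: 640.818 ± 2·443.372 → [-245.9, 1527.6]
Outside: 1959 → excluded.
Retained (n=10): Σ = 5090, mean = 5090/10 = 509.000

509 ms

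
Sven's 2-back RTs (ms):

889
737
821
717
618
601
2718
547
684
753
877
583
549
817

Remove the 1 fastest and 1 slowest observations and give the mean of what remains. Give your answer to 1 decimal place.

720.5 ms

Sorted: 547, 549, 583, 601, 618, 684, 717, 737, 753, 817, 821, 877, 889, 2718
Drop lowest 1 (547) and highest 1 (2718)
Remaining (n=12): Σ = 8646, mean = 8646/12 = 720.500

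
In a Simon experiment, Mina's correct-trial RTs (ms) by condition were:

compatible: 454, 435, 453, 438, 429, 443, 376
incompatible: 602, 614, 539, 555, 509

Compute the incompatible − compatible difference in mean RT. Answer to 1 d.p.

131.2 ms

M(compatible) = 3028/7 = 432.571
M(incompatible) = 2819/5 = 563.800
Difference = 563.800 − 432.571 = 131.229 ms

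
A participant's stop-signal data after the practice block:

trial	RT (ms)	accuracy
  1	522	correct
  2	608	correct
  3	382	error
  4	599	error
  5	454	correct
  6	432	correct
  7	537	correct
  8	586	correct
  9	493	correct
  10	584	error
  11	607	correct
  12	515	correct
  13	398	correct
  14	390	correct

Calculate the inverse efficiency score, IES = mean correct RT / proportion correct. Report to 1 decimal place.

641.2 ms

Correct trials (n=11): 522, 608, 454, 432, 537, 586, 493, 607, 515, 398, 390
Mean correct RT = 5542/11 = 503.8182 ms
Proportion correct = 11/14
IES = 503.8182 / (11/14) = 641.223 ms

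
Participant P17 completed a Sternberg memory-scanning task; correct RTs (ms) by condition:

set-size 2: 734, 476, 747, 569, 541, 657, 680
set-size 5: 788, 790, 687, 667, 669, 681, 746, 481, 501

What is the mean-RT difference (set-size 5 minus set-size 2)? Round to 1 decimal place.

38.6 ms

M(set-size 2) = 4404/7 = 629.143
M(set-size 5) = 6010/9 = 667.778
Difference = 667.778 − 629.143 = 38.635 ms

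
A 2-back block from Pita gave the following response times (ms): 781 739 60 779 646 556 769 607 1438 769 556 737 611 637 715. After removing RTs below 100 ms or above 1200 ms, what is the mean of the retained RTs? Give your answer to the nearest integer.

Excluded: 60, 1438
Retained (n=13): Σ = 8902
Mean = 8902/13 = 684.7692

685 ms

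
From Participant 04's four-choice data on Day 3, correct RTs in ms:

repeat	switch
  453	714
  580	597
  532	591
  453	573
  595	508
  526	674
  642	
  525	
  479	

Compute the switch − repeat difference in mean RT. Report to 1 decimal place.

77.8 ms

M(repeat) = 4785/9 = 531.667
M(switch) = 3657/6 = 609.500
Difference = 609.500 − 531.667 = 77.833 ms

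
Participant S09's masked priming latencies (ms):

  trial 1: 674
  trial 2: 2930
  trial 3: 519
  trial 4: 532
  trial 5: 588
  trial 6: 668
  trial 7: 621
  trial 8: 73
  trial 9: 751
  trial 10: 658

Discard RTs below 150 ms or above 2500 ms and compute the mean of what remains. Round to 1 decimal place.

626.4 ms

Excluded: 73, 2930
Retained (n=8): Σ = 5011
Mean = 5011/8 = 626.3750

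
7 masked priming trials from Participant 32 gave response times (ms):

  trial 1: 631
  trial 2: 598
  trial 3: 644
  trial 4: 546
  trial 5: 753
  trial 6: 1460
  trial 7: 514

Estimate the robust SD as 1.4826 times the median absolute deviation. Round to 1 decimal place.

126.0 ms

Sorted: 514, 546, 598, 631, 644, 753, 1460 → median = 631
|x − 631| sorted: 0, 13, 33, 85, 117, 122, 829 → MAD = 85
Robust SD ≈ 1.4826 × 85 = 126.021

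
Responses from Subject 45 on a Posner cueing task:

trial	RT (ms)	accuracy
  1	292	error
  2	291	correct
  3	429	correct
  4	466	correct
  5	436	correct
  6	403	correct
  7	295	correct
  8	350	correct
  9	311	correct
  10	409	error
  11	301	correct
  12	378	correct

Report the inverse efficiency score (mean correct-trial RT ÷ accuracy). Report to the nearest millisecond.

Correct trials (n=10): 291, 429, 466, 436, 403, 295, 350, 311, 301, 378
Mean correct RT = 3660/10 = 366.0000 ms
Proportion correct = 10/12
IES = 366.0000 / (10/12) = 439.200 ms

439 ms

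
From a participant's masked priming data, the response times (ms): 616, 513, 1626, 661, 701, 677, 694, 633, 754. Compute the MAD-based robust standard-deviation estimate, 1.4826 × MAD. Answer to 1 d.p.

Sorted: 513, 616, 633, 661, 677, 694, 701, 754, 1626 → median = 677
|x − 677| sorted: 0, 16, 17, 24, 44, 61, 77, 164, 949 → MAD = 44
Robust SD ≈ 1.4826 × 44 = 65.234

65.2 ms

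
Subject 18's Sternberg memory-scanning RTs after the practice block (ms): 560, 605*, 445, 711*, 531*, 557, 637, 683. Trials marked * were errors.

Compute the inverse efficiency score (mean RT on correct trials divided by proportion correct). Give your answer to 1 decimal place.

922.2 ms

Correct trials (n=5): 560, 445, 557, 637, 683
Mean correct RT = 2882/5 = 576.4000 ms
Proportion correct = 5/8
IES = 576.4000 / (5/8) = 922.240 ms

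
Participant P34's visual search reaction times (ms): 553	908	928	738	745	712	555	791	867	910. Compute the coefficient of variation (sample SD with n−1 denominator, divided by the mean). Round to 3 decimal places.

0.179

n = 10, Σ = 7707, M = 770.7000
Σ(x−M)² = 171780.100; s = √(171780.100/9) = 138.1545
CV = 138.1545 / 770.7000 = 0.17926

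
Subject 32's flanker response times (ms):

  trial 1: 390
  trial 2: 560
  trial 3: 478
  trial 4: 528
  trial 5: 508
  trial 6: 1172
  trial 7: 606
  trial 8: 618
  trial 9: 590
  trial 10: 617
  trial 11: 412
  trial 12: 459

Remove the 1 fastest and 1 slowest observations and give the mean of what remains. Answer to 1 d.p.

537.6 ms

Sorted: 390, 412, 459, 478, 508, 528, 560, 590, 606, 617, 618, 1172
Drop lowest 1 (390) and highest 1 (1172)
Remaining (n=10): Σ = 5376, mean = 5376/10 = 537.600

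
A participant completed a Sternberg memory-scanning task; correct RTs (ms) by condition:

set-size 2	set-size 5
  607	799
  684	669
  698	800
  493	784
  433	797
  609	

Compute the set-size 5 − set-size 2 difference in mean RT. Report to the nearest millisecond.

182 ms

M(set-size 2) = 3524/6 = 587.333
M(set-size 5) = 3849/5 = 769.800
Difference = 769.800 − 587.333 = 182.467 ms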